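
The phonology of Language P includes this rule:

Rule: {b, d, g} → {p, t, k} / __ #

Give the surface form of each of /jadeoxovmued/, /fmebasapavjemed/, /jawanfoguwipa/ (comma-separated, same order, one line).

jadeoxovmuet, fmebasapavjemet, jawanfoguwipa

/jadeoxovmued/: /d/ is a voiced stop in word-final position, so it devoices to [t]. → [jadeoxovmuet].
/fmebasapavjemed/: /d/ is a voiced stop in word-final position, so it devoices to [t]. → [fmebasapavjemet].
/jawanfoguwipa/: the rule's environment is not met; surfaces unchanged as [jawanfoguwipa].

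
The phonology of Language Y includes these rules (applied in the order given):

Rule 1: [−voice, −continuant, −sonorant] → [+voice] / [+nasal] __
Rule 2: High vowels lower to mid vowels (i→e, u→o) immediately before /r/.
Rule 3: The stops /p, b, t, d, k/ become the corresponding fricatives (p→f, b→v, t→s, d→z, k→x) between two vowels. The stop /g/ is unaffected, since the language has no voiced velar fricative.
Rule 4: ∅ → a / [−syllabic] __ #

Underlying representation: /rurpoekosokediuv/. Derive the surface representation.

Rule 1 (post-nasal voicing): no segment meets the environment; /rurpoekosokediuv/ is unchanged.
Rule 2 (pre-rhotic lowering): /u/ is a high vowel immediately before /r/, so it lowers to [o]. /rurpoekosokediuv/ → rorpoekosokediuv.
Rule 3 (intervocalic spirantization): /k/ is a stop between vowels /e/ and /o/, so it spirantizes to the fricative [x]. /k/ is a stop between vowels /o/ and /e/, so it spirantizes to the fricative [x]. /d/ is a stop between vowels /e/ and /i/, so it spirantizes to the fricative [z]. /rorpoekosokediuv/ → rorpoexosoxeziuv.
Rule 4 (final a-epenthesis): the form ends in the consonant /v/, so [a] is inserted word-finally. /rorpoexosoxeziuv/ → rorpoexosoxeziuva.

rorpoexosoxeziuva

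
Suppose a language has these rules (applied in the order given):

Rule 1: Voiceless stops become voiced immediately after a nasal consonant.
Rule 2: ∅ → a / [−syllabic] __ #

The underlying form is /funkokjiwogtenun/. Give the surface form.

fungokjiwogtenuna

Rule 1 (post-nasal voicing): /k/ is a voiceless stop immediately after the nasal /n/, so it voices to [g]. /funkokjiwogtenun/ → fungokjiwogtenun.
Rule 2 (final a-epenthesis): the form ends in the consonant /n/, so [a] is inserted word-finally. /fungokjiwogtenun/ → fungokjiwogtenuna.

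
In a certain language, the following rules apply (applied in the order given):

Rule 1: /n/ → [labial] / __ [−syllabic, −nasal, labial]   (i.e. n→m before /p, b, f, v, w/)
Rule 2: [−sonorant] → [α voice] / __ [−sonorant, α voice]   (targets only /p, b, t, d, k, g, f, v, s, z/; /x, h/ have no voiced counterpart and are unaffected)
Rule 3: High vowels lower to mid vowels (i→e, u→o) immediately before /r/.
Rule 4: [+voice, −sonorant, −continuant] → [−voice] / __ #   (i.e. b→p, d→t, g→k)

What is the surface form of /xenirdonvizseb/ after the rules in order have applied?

Rule 1 (nasal place assimilation): /n/ precedes the labial consonant /v/, so it assimilates in place to [m]. /xenirdonvizseb/ → xenirdomvizseb.
Rule 2 (regressive voicing assimilation): /z/ precedes the voiceless obstruent /s/, so it devoices to [s] by assimilation. /xenirdomvizseb/ → xenirdomvisseb.
Rule 3 (pre-rhotic lowering): /i/ is a high vowel immediately before /r/, so it lowers to [e]. /xenirdomvisseb/ → xenerdomvisseb.
Rule 4 (final devoicing): /b/ is a voiced stop in word-final position, so it devoices to [p]. /xenerdomvisseb/ → xenerdomvissep.

xenerdomvissep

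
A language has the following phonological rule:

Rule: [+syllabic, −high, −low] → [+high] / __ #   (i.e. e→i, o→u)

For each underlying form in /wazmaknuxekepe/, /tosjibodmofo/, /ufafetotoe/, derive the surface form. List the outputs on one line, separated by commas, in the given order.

wazmaknuxekepi, tosjibodmofu, ufafetotoi

/wazmaknuxekepe/: /e/ is a mid vowel in word-final position, so it raises to [i]. → [wazmaknuxekepi].
/tosjibodmofo/: /o/ is a mid vowel in word-final position, so it raises to [u]. → [tosjibodmofu].
/ufafetotoe/: /e/ is a mid vowel in word-final position, so it raises to [i]. → [ufafetotoi].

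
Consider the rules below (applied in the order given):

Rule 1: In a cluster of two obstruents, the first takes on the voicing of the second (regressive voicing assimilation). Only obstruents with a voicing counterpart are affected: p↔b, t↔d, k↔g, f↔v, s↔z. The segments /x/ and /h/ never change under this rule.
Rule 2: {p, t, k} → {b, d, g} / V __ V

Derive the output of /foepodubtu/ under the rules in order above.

foeboduptu

Rule 1 (regressive voicing assimilation): /b/ precedes the voiceless obstruent /t/, so it devoices to [p] by assimilation. /foepodubtu/ → foepoduptu.
Rule 2 (intervocalic voicing): /p/ is a voiceless stop between vowels /e/ and /o/, so it voices to [b]. /foepoduptu/ → foeboduptu.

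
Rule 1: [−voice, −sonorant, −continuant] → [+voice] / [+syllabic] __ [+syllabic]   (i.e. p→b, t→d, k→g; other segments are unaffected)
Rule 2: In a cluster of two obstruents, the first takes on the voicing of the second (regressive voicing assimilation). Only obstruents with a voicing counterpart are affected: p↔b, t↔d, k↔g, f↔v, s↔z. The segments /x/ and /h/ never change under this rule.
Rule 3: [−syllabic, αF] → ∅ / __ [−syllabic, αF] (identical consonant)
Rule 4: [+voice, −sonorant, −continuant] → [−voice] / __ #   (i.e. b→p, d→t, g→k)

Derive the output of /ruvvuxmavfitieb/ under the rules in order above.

ruvuxmafidiep

Rule 1 (intervocalic voicing): /t/ is a voiceless stop between vowels /i/ and /i/, so it voices to [d]. /ruvvuxmavfitieb/ → ruvvuxmavfidieb.
Rule 2 (regressive voicing assimilation): /v/ precedes the voiceless obstruent /f/, so it devoices to [f] by assimilation. /ruvvuxmavfidieb/ → ruvvuxmaffidieb.
Rule 3 (degemination): /vv/ is a geminate; the first /v/ deletes. /ff/ is a geminate; the first /f/ deletes. /ruvvuxmaffidieb/ → ruvuxmafidieb.
Rule 4 (final devoicing): /b/ is a voiced stop in word-final position, so it devoices to [p]. /ruvuxmafidieb/ → ruvuxmafidiep.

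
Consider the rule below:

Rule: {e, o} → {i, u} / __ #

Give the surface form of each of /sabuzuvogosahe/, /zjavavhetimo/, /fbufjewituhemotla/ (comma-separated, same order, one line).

sabuzuvogosahi, zjavavhetimu, fbufjewituhemotla

/sabuzuvogosahe/: /e/ is a mid vowel in word-final position, so it raises to [i]. → [sabuzuvogosahi].
/zjavavhetimo/: /o/ is a mid vowel in word-final position, so it raises to [u]. → [zjavavhetimu].
/fbufjewituhemotla/: the rule's environment is not met; surfaces unchanged as [fbufjewituhemotla].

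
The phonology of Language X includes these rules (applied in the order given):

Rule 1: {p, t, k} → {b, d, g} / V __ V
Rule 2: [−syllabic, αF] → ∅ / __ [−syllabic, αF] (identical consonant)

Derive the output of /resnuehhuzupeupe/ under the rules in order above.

Rule 1 (intervocalic voicing): /p/ is a voiceless stop between vowels /u/ and /e/, so it voices to [b]. /p/ is a voiceless stop between vowels /u/ and /e/, so it voices to [b]. /resnuehhuzupeupe/ → resnuehhuzubeube.
Rule 2 (degemination): /hh/ is a geminate; the first /h/ deletes. /resnuehhuzubeube/ → resnuehuzubeube.

resnuehuzubeube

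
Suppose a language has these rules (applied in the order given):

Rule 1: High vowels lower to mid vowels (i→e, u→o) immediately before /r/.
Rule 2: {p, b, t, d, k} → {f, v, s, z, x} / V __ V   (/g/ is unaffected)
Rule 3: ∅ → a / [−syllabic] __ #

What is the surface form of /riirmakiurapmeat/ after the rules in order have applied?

Rule 1 (pre-rhotic lowering): /i/ is a high vowel immediately before /r/, so it lowers to [e]. /u/ is a high vowel immediately before /r/, so it lowers to [o]. /riirmakiurapmeat/ → riermakiorapmeat.
Rule 2 (intervocalic spirantization): /k/ is a stop between vowels /a/ and /i/, so it spirantizes to the fricative [x]. /riermakiorapmeat/ → riermaxiorapmeat.
Rule 3 (final a-epenthesis): the form ends in the consonant /t/, so [a] is inserted word-finally. /riermaxiorapmeat/ → riermaxiorapmeata.

riermaxiorapmeata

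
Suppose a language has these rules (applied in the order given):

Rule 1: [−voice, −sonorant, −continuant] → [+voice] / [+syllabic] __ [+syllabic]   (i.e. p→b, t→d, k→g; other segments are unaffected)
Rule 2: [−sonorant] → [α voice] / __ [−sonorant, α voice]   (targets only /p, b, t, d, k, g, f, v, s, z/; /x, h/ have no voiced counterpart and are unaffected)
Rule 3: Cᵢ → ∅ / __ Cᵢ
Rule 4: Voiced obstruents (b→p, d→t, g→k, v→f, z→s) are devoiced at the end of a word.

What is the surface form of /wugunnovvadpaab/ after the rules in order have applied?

Rule 1 (intervocalic voicing): no segment meets the environment; /wugunnovvadpaab/ is unchanged.
Rule 2 (regressive voicing assimilation): /d/ precedes the voiceless obstruent /p/, so it devoices to [t] by assimilation. /wugunnovvadpaab/ → wugunnovvatpaab.
Rule 3 (degemination): /nn/ is a geminate; the first /n/ deletes. /vv/ is a geminate; the first /v/ deletes. /wugunnovvatpaab/ → wugunovatpaab.
Rule 4 (final devoicing): /b/ is a voiced obstruent in word-final position, so it devoices to [p]. /wugunovatpaab/ → wugunovatpaap.

wugunovatpaap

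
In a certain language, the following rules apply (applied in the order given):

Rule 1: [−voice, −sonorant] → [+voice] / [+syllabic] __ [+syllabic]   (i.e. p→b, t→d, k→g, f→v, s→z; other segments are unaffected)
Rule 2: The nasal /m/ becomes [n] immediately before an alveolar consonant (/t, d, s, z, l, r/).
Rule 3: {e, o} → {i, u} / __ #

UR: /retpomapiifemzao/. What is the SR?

Rule 1 (intervocalic voicing): /p/ is a voiceless obstruent between vowels /a/ and /i/, so it voices to [b]. /f/ is a voiceless obstruent between vowels /i/ and /e/, so it voices to [v]. /retpomapiifemzao/ → retpomabiivemzao.
Rule 2 (nasal place assimilation): /m/ precedes the alveolar consonant /z/, so it assimilates in place to [n]. /retpomabiivemzao/ → retpomabiivenzao.
Rule 3 (final vowel raising): /o/ is a mid vowel in word-final position, so it raises to [u]. /retpomabiivenzao/ → retpomabiivenzau.

retpomabiivenzau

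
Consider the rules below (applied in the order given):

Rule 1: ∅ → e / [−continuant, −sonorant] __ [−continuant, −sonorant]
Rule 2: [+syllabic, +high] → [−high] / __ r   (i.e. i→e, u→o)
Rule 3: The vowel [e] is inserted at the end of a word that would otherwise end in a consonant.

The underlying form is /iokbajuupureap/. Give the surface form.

iokebajuuporeape

Rule 1 (stop-cluster e-epenthesis): /k/ and /b/ form a stop–stop cluster, so [e] is inserted between them. /iokbajuupureap/ → iokebajuupureap.
Rule 2 (pre-rhotic lowering): /u/ is a high vowel immediately before /r/, so it lowers to [o]. /iokebajuupureap/ → iokebajuuporeap.
Rule 3 (final e-epenthesis): the form ends in the consonant /p/, so [e] is inserted word-finally. /iokebajuuporeap/ → iokebajuuporeape.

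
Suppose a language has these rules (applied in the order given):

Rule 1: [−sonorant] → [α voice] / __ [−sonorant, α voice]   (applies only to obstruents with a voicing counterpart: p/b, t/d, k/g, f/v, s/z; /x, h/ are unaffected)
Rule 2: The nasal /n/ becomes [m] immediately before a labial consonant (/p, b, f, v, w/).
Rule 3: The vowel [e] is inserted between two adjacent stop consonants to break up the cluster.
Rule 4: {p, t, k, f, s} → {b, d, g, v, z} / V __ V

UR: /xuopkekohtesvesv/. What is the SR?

xuobegegohtezvezv

Rule 1 (regressive voicing assimilation): /s/ precedes the voiced obstruent /v/, so it voices to [z] by assimilation. /s/ precedes the voiced obstruent /v/, so it voices to [z] by assimilation. /xuopkekohtesvesv/ → xuopkekohtezvezv.
Rule 2 (nasal place assimilation): no segment meets the environment; /xuopkekohtezvezv/ is unchanged.
Rule 3 (stop-cluster e-epenthesis): /p/ and /k/ form a stop–stop cluster, so [e] is inserted between them. /xuopkekohtezvezv/ → xuopekekohtezvezv.
Rule 4 (intervocalic voicing): /p/ is a voiceless obstruent between vowels /o/ and /e/, so it voices to [b]. /k/ is a voiceless obstruent between vowels /e/ and /e/, so it voices to [g]. /k/ is a voiceless obstruent between vowels /e/ and /o/, so it voices to [g]. /xuopekekohtezvezv/ → xuobegegohtezvezv.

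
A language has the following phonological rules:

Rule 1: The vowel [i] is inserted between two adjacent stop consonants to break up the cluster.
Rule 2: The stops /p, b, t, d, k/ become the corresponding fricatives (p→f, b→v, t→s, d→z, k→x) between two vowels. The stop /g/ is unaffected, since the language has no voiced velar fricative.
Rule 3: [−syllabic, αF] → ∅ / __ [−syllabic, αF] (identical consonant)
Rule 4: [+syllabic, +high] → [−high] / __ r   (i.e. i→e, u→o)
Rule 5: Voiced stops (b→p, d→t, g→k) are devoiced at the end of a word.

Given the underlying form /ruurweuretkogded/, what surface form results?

Rule 1 (stop-cluster i-epenthesis): /t/ and /k/ form a stop–stop cluster, so [i] is inserted between them. /g/ and /d/ form a stop–stop cluster, so [i] is inserted between them. /ruurweuretkogded/ → ruurweuretikogided.
Rule 2 (intervocalic spirantization): /t/ is a stop between vowels /e/ and /i/, so it spirantizes to the fricative [s]. /k/ is a stop between vowels /i/ and /o/, so it spirantizes to the fricative [x]. /d/ is a stop between vowels /i/ and /e/, so it spirantizes to the fricative [z]. /ruurweuretikogided/ → ruurweuresixogized.
Rule 3 (degemination): no segment meets the environment; /ruurweuresixogized/ is unchanged.
Rule 4 (pre-rhotic lowering): /u/ is a high vowel immediately before /r/, so it lowers to [o]. /u/ is a high vowel immediately before /r/, so it lowers to [o]. /ruurweuresixogized/ → ruorweoresixogized.
Rule 5 (final devoicing): /d/ is a voiced stop in word-final position, so it devoices to [t]. /ruorweoresixogized/ → ruorweoresixogizet.

ruorweoresixogizet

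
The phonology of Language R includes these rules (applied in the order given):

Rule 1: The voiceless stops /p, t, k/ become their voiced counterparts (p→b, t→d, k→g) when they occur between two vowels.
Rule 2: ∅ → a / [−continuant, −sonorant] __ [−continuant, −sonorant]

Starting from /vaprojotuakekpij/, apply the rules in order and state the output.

vaprojoduagekapij

Rule 1 (intervocalic voicing): /t/ is a voiceless stop between vowels /o/ and /u/, so it voices to [d]. /k/ is a voiceless stop between vowels /a/ and /e/, so it voices to [g]. /vaprojotuakekpij/ → vaprojoduagekpij.
Rule 2 (stop-cluster a-epenthesis): /k/ and /p/ form a stop–stop cluster, so [a] is inserted between them. /vaprojoduagekpij/ → vaprojoduagekapij.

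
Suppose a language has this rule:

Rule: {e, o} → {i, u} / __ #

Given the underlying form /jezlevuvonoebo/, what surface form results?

jezlevuvonoebu

/o/ is a mid vowel in word-final position, so it raises to [u].
The other instances of /e/, /o/ do not occur in the required environment and remain unchanged.
Surface form: [jezlevuvonoebu].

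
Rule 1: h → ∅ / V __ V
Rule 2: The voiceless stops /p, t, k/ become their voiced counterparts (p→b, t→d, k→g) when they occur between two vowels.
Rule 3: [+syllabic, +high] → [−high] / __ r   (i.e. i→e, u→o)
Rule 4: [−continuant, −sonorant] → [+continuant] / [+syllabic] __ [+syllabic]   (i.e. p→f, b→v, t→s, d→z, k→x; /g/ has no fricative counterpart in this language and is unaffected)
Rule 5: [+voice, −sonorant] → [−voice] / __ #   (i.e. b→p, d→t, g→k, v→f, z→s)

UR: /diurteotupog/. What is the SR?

diorteozuvok

Rule 1 (intervocalic h-deletion): no segment meets the environment; /diurteotupog/ is unchanged.
Rule 2 (intervocalic voicing): /t/ is a voiceless stop between vowels /o/ and /u/, so it voices to [d]. /p/ is a voiceless stop between vowels /u/ and /o/, so it voices to [b]. /diurteotupog/ → diurteodubog.
Rule 3 (pre-rhotic lowering): /u/ is a high vowel immediately before /r/, so it lowers to [o]. /diurteodubog/ → diorteodubog.
Rule 4 (intervocalic spirantization): /d/ is a stop between vowels /o/ and /u/, so it spirantizes to the fricative [z]. /b/ is a stop between vowels /u/ and /o/, so it spirantizes to the fricative [v]. /diorteodubog/ → diorteozuvog.
Rule 5 (final devoicing): /g/ is a voiced obstruent in word-final position, so it devoices to [k]. /diorteozuvog/ → diorteozuvok.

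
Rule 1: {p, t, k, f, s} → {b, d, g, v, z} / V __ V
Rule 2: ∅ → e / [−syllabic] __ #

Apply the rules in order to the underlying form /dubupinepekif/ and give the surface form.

dububinebegife

Rule 1 (intervocalic voicing): /p/ is a voiceless obstruent between vowels /u/ and /i/, so it voices to [b]. /p/ is a voiceless obstruent between vowels /e/ and /e/, so it voices to [b]. /k/ is a voiceless obstruent between vowels /e/ and /i/, so it voices to [g]. /dubupinepekif/ → dububinebegif.
Rule 2 (final e-epenthesis): the form ends in the consonant /f/, so [e] is inserted word-finally. /dububinebegif/ → dububinebegife.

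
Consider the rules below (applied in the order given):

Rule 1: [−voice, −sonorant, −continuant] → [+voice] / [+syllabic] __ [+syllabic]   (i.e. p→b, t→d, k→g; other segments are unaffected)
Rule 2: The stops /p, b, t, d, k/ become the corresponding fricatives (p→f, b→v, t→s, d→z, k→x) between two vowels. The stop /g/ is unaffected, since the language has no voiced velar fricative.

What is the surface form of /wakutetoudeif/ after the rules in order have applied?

waguzezouzeif

Rule 1 (intervocalic voicing): /k/ is a voiceless stop between vowels /a/ and /u/, so it voices to [g]. /t/ is a voiceless stop between vowels /u/ and /e/, so it voices to [d]. /t/ is a voiceless stop between vowels /e/ and /o/, so it voices to [d]. /wakutetoudeif/ → wagudedoudeif.
Rule 2 (intervocalic spirantization): /d/ is a stop between vowels /u/ and /e/, so it spirantizes to the fricative [z]. /d/ is a stop between vowels /e/ and /o/, so it spirantizes to the fricative [z]. /d/ is a stop between vowels /u/ and /e/, so it spirantizes to the fricative [z]. /wagudedoudeif/ → waguzezouzeif.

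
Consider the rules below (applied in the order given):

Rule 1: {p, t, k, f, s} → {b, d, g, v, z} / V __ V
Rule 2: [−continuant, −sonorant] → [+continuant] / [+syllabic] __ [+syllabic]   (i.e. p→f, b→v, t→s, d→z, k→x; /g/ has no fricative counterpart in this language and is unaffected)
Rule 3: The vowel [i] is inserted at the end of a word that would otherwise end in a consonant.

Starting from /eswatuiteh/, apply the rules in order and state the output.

eswazuizehi

Rule 1 (intervocalic voicing): /t/ is a voiceless obstruent between vowels /a/ and /u/, so it voices to [d]. /t/ is a voiceless obstruent between vowels /i/ and /e/, so it voices to [d]. /eswatuiteh/ → eswaduideh.
Rule 2 (intervocalic spirantization): /d/ is a stop between vowels /a/ and /u/, so it spirantizes to the fricative [z]. /d/ is a stop between vowels /i/ and /e/, so it spirantizes to the fricative [z]. /eswaduideh/ → eswazuizeh.
Rule 3 (final i-epenthesis): the form ends in the consonant /h/, so [i] is inserted word-finally. /eswazuizeh/ → eswazuizehi.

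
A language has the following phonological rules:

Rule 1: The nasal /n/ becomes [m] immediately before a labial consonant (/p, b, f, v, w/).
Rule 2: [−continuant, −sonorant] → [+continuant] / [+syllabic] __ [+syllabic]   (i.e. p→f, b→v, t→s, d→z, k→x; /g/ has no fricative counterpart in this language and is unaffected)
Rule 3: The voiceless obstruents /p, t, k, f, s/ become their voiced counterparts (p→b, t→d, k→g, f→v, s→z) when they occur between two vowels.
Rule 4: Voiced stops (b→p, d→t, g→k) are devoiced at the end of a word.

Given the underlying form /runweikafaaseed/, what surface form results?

rumweixavaazeet

Rule 1 (nasal place assimilation): /n/ precedes the labial consonant /w/, so it assimilates in place to [m]. /runweikafaaseed/ → rumweikafaaseed.
Rule 2 (intervocalic spirantization): /k/ is a stop between vowels /i/ and /a/, so it spirantizes to the fricative [x]. /rumweikafaaseed/ → rumweixafaaseed.
Rule 3 (intervocalic voicing): /f/ is a voiceless obstruent between vowels /a/ and /a/, so it voices to [v]. /s/ is a voiceless obstruent between vowels /a/ and /e/, so it voices to [z]. /rumweixafaaseed/ → rumweixavaazeed.
Rule 4 (final devoicing): /d/ is a voiced stop in word-final position, so it devoices to [t]. /rumweixavaazeed/ → rumweixavaazeet.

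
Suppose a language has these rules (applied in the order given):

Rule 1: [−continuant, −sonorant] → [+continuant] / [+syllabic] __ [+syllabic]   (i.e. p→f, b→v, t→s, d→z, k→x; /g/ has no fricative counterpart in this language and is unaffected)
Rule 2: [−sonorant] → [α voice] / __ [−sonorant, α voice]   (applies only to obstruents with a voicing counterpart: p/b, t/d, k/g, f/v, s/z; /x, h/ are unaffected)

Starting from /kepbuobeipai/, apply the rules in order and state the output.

kebbuoveifai

Rule 1 (intervocalic spirantization): /b/ is a stop between vowels /o/ and /e/, so it spirantizes to the fricative [v]. /p/ is a stop between vowels /i/ and /a/, so it spirantizes to the fricative [f]. /kepbuobeipai/ → kepbuoveifai.
Rule 2 (regressive voicing assimilation): /p/ precedes the voiced obstruent /b/, so it voices to [b] by assimilation. /kepbuoveifai/ → kebbuoveifai.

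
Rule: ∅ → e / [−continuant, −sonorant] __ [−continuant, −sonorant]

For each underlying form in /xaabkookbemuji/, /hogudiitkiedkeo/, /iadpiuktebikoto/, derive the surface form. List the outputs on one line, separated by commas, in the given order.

xaabekookebemuji, hogudiitekiedekeo, iadepiuketebikoto

/xaabkookbemuji/: /b/ and /k/ form a stop–stop cluster, so [e] is inserted between them. /k/ and /b/ form a stop–stop cluster, so [e] is inserted between them. → [xaabekookebemuji].
/hogudiitkiedkeo/: /t/ and /k/ form a stop–stop cluster, so [e] is inserted between them. /d/ and /k/ form a stop–stop cluster, so [e] is inserted between them. → [hogudiitekiedekeo].
/iadpiuktebikoto/: /d/ and /p/ form a stop–stop cluster, so [e] is inserted between them. /k/ and /t/ form a stop–stop cluster, so [e] is inserted between them. → [iadepiuketebikoto].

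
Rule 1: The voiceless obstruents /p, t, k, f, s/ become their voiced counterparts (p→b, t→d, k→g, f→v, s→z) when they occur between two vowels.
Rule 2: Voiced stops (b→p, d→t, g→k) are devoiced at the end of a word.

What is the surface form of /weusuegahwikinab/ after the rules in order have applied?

weuzuegahwiginap

Rule 1 (intervocalic voicing): /s/ is a voiceless obstruent between vowels /u/ and /u/, so it voices to [z]. /k/ is a voiceless obstruent between vowels /i/ and /i/, so it voices to [g]. /weusuegahwikinab/ → weuzuegahwiginab.
Rule 2 (final devoicing): /b/ is a voiced stop in word-final position, so it devoices to [p]. /weuzuegahwiginab/ → weuzuegahwiginap.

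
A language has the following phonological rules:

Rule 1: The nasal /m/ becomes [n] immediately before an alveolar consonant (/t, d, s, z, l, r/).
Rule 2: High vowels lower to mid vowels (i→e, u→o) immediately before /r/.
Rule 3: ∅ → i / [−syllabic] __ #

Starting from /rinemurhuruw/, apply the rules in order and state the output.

rinemorhoruwi

Rule 1 (nasal place assimilation): no segment meets the environment; /rinemurhuruw/ is unchanged.
Rule 2 (pre-rhotic lowering): /u/ is a high vowel immediately before /r/, so it lowers to [o]. /u/ is a high vowel immediately before /r/, so it lowers to [o]. /rinemurhuruw/ → rinemorhoruw.
Rule 3 (final i-epenthesis): the form ends in the consonant /w/, so [i] is inserted word-finally. /rinemorhoruw/ → rinemorhoruwi.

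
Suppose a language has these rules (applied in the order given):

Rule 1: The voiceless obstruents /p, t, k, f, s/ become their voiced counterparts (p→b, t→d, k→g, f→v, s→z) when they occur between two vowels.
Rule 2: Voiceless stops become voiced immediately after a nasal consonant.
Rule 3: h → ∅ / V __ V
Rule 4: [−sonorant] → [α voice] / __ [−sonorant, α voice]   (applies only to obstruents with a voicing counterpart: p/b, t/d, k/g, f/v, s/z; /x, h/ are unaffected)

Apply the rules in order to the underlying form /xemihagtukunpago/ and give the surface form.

Rule 1 (intervocalic voicing): /k/ is a voiceless obstruent between vowels /u/ and /u/, so it voices to [g]. /xemihagtukunpago/ → xemihagtugunpago.
Rule 2 (post-nasal voicing): /p/ is a voiceless stop immediately after the nasal /n/, so it voices to [b]. /xemihagtugunpago/ → xemihagtugunbago.
Rule 3 (intervocalic h-deletion): /h/ occurs between vowels /i/ and /a/, so it deletes. /xemihagtugunbago/ → xemiagtugunbago.
Rule 4 (regressive voicing assimilation): /g/ precedes the voiceless obstruent /t/, so it devoices to [k] by assimilation. /xemiagtugunbago/ → xemiaktugunbago.

xemiaktugunbago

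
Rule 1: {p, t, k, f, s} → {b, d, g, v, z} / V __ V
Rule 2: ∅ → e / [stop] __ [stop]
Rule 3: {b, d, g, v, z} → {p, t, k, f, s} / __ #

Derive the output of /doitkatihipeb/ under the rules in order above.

doitekadihibep

Rule 1 (intervocalic voicing): /t/ is a voiceless obstruent between vowels /a/ and /i/, so it voices to [d]. /p/ is a voiceless obstruent between vowels /i/ and /e/, so it voices to [b]. /doitkatihipeb/ → doitkadihibeb.
Rule 2 (stop-cluster e-epenthesis): /t/ and /k/ form a stop–stop cluster, so [e] is inserted between them. /doitkadihibeb/ → doitekadihibeb.
Rule 3 (final devoicing): /b/ is a voiced obstruent in word-final position, so it devoices to [p]. /doitekadihibeb/ → doitekadihibep.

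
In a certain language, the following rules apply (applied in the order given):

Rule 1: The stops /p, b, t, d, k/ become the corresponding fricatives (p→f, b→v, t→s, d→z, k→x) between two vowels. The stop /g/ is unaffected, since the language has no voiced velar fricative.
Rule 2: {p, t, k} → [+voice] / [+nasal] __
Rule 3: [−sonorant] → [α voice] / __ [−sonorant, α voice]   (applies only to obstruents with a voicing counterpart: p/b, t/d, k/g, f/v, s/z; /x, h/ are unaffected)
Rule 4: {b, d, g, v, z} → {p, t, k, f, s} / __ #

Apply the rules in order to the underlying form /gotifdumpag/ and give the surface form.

Rule 1 (intervocalic spirantization): /t/ is a stop between vowels /o/ and /i/, so it spirantizes to the fricative [s]. /gotifdumpag/ → gosifdumpag.
Rule 2 (post-nasal voicing): /p/ is a voiceless stop immediately after the nasal /m/, so it voices to [b]. /gosifdumpag/ → gosifdumbag.
Rule 3 (regressive voicing assimilation): /f/ precedes the voiced obstruent /d/, so it voices to [v] by assimilation. /gosifdumbag/ → gosivdumbag.
Rule 4 (final devoicing): /g/ is a voiced obstruent in word-final position, so it devoices to [k]. /gosivdumbag/ → gosivdumbak.

gosivdumbak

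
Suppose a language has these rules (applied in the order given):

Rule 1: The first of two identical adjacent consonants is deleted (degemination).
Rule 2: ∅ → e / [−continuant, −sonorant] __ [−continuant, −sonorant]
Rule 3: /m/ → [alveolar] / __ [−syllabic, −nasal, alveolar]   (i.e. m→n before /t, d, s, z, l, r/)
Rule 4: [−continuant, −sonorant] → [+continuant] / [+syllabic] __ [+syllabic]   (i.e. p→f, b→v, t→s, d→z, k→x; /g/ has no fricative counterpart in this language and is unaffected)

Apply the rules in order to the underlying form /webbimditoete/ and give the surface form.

wevindisoese

Rule 1 (degemination): /bb/ is a geminate; the first /b/ deletes. /webbimditoete/ → webimditoete.
Rule 2 (stop-cluster e-epenthesis): no segment meets the environment; /webimditoete/ is unchanged.
Rule 3 (nasal place assimilation): /m/ precedes the alveolar consonant /d/, so it assimilates in place to [n]. /webimditoete/ → webinditoete.
Rule 4 (intervocalic spirantization): /b/ is a stop between vowels /e/ and /i/, so it spirantizes to the fricative [v]. /t/ is a stop between vowels /i/ and /o/, so it spirantizes to the fricative [s]. /t/ is a stop between vowels /e/ and /e/, so it spirantizes to the fricative [s]. /webinditoete/ → wevindisoese.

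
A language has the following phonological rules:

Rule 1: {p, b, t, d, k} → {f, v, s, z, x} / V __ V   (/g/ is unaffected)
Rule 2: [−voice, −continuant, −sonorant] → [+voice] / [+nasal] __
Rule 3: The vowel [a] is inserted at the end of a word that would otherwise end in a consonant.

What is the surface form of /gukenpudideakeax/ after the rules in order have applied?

Rule 1 (intervocalic spirantization): /k/ is a stop between vowels /u/ and /e/, so it spirantizes to the fricative [x]. /d/ is a stop between vowels /u/ and /i/, so it spirantizes to the fricative [z]. /d/ is a stop between vowels /i/ and /e/, so it spirantizes to the fricative [z]. /k/ is a stop between vowels /a/ and /e/, so it spirantizes to the fricative [x]. /gukenpudideakeax/ → guxenpuzizeaxeax.
Rule 2 (post-nasal voicing): /p/ is a voiceless stop immediately after the nasal /n/, so it voices to [b]. /guxenpuzizeaxeax/ → guxenbuzizeaxeax.
Rule 3 (final a-epenthesis): the form ends in the consonant /x/, so [a] is inserted word-finally. /guxenbuzizeaxeax/ → guxenbuzizeaxeaxa.

guxenbuzizeaxeaxa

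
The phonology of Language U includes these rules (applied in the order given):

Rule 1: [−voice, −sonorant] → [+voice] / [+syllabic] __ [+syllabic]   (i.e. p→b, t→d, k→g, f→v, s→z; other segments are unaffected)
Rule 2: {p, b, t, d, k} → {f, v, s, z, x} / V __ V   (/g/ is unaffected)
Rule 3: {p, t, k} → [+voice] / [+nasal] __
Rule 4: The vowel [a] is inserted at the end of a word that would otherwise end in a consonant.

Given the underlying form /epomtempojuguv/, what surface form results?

Rule 1 (intervocalic voicing): /p/ is a voiceless obstruent between vowels /e/ and /o/, so it voices to [b]. /epomtempojuguv/ → ebomtempojuguv.
Rule 2 (intervocalic spirantization): /b/ is a stop between vowels /e/ and /o/, so it spirantizes to the fricative [v]. /ebomtempojuguv/ → evomtempojuguv.
Rule 3 (post-nasal voicing): /t/ is a voiceless stop immediately after the nasal /m/, so it voices to [d]. /p/ is a voiceless stop immediately after the nasal /m/, so it voices to [b]. /evomtempojuguv/ → evomdembojuguv.
Rule 4 (final a-epenthesis): the form ends in the consonant /v/, so [a] is inserted word-finally. /evomdembojuguv/ → evomdembojuguva.

evomdembojuguva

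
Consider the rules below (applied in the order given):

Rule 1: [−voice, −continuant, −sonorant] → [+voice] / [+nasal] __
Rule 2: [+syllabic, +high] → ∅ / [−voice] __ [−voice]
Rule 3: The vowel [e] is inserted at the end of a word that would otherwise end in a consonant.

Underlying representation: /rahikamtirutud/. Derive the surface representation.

rahkamdirutude

Rule 1 (post-nasal voicing): /t/ is a voiceless stop immediately after the nasal /m/, so it voices to [d]. /rahikamtirutud/ → rahikamdirutud.
Rule 2 (high vowel syncope): /i/ is a high vowel flanked by voiceless consonants /h/ and /k/, so it deletes. /rahikamdirutud/ → rahkamdirutud.
Rule 3 (final e-epenthesis): the form ends in the consonant /d/, so [e] is inserted word-finally. /rahkamdirutud/ → rahkamdirutude.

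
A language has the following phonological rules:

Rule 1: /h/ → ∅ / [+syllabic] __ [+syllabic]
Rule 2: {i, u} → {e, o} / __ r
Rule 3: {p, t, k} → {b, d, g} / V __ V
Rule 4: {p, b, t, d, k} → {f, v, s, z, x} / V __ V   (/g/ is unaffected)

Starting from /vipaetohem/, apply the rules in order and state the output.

vivaezoem

Rule 1 (intervocalic h-deletion): /h/ occurs between vowels /o/ and /e/, so it deletes. /vipaetohem/ → vipaetoem.
Rule 2 (pre-rhotic lowering): no segment meets the environment; /vipaetoem/ is unchanged.
Rule 3 (intervocalic voicing): /p/ is a voiceless stop between vowels /i/ and /a/, so it voices to [b]. /t/ is a voiceless stop between vowels /e/ and /o/, so it voices to [d]. /vipaetoem/ → vibaedoem.
Rule 4 (intervocalic spirantization): /b/ is a stop between vowels /i/ and /a/, so it spirantizes to the fricative [v]. /d/ is a stop between vowels /e/ and /o/, so it spirantizes to the fricative [z]. /vibaedoem/ → vivaezoem.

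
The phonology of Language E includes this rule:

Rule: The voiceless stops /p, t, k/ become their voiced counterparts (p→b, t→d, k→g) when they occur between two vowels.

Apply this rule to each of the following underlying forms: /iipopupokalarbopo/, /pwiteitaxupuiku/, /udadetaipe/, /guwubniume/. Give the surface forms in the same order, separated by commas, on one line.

/iipopupokalarbopo/: /p/ is a voiceless stop between vowels /i/ and /o/, so it voices to [b]. /p/ is a voiceless stop between vowels /o/ and /u/, so it voices to [b]. /p/ is a voiceless stop between vowels /u/ and /o/, so it voices to [b]. /k/ is a voiceless stop between vowels /o/ and /a/, so it voices to [g]. /p/ is a voiceless stop between vowels /o/ and /o/, so it voices to [b]. → [iibobubogalarbobo].
/pwiteitaxupuiku/: /t/ is a voiceless stop between vowels /i/ and /e/, so it voices to [d]. /t/ is a voiceless stop between vowels /i/ and /a/, so it voices to [d]. /p/ is a voiceless stop between vowels /u/ and /u/, so it voices to [b]. /k/ is a voiceless stop between vowels /i/ and /u/, so it voices to [g]. → [pwideidaxubuigu].
/udadetaipe/: /t/ is a voiceless stop between vowels /e/ and /a/, so it voices to [d]. /p/ is a voiceless stop between vowels /i/ and /e/, so it voices to [b]. → [udadedaibe].
/guwubniume/: the rule's environment is not met; surfaces unchanged as [guwubniume].

iibobubogalarbobo, pwideidaxubuigu, udadedaibe, guwubniume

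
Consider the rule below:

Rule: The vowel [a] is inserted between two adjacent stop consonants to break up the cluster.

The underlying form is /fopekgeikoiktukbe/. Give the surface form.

fopekageikoikatukabe

/k/ and /g/ form a stop–stop cluster, so [a] is inserted between them.
/k/ and /t/ form a stop–stop cluster, so [a] is inserted between them.
/k/ and /b/ form a stop–stop cluster, so [a] is inserted between them.
Surface form: [fopekageikoikatukabe].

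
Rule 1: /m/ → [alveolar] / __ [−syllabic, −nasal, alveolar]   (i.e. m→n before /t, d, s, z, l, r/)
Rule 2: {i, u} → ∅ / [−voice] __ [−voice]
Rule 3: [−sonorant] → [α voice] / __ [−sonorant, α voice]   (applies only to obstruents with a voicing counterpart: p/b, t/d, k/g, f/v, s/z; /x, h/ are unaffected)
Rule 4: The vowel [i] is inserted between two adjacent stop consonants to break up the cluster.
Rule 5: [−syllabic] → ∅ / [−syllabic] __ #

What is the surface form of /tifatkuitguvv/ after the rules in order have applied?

Rule 1 (nasal place assimilation): no segment meets the environment; /tifatkuitguvv/ is unchanged.
Rule 2 (high vowel syncope): /i/ is a high vowel flanked by voiceless consonants /t/ and /f/, so it deletes. /tifatkuitguvv/ → tfatkuitguvv.
Rule 3 (regressive voicing assimilation): /t/ precedes the voiced obstruent /g/, so it voices to [d] by assimilation. /tfatkuitguvv/ → tfatkuidguvv.
Rule 4 (stop-cluster i-epenthesis): /t/ and /k/ form a stop–stop cluster, so [i] is inserted between them. /d/ and /g/ form a stop–stop cluster, so [i] is inserted between them. /tfatkuidguvv/ → tfatikuidiguvv.
Rule 5 (final cluster simplification): /v/ is the second consonant of a word-final cluster /vv/, so it deletes. /tfatikuidiguvv/ → tfatikuidiguv.

tfatikuidiguv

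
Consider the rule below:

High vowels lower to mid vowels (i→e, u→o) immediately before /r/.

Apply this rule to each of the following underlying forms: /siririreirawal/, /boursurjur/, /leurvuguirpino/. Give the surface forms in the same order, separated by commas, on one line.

/siririreirawal/: /i/ is a high vowel immediately before /r/, so it lowers to [e]. /i/ is a high vowel immediately before /r/, so it lowers to [e]. /i/ is a high vowel immediately before /r/, so it lowers to [e]. /i/ is a high vowel immediately before /r/, so it lowers to [e]. → [sererereerawal].
/boursurjur/: /u/ is a high vowel immediately before /r/, so it lowers to [o]. /u/ is a high vowel immediately before /r/, so it lowers to [o]. /u/ is a high vowel immediately before /r/, so it lowers to [o]. → [boorsorjor].
/leurvuguirpino/: /u/ is a high vowel immediately before /r/, so it lowers to [o]. /i/ is a high vowel immediately before /r/, so it lowers to [e]. → [leorvuguerpino].

sererereerawal, boorsorjor, leorvuguerpino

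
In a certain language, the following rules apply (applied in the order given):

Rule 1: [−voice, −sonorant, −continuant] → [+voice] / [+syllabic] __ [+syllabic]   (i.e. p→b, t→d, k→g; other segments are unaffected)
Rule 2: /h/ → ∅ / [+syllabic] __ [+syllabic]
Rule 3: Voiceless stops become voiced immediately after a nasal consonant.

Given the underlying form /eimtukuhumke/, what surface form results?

Rule 1 (intervocalic voicing): /k/ is a voiceless stop between vowels /u/ and /u/, so it voices to [g]. /eimtukuhumke/ → eimtuguhumke.
Rule 2 (intervocalic h-deletion): /h/ occurs between vowels /u/ and /u/, so it deletes. /eimtuguhumke/ → eimtuguumke.
Rule 3 (post-nasal voicing): /t/ is a voiceless stop immediately after the nasal /m/, so it voices to [d]. /k/ is a voiceless stop immediately after the nasal /m/, so it voices to [g]. /eimtuguumke/ → eimduguumge.

eimduguumge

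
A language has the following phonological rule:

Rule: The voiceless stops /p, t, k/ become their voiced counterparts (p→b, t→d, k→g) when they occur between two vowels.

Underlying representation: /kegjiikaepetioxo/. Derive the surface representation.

/k/ is a voiceless stop between vowels /i/ and /a/, so it voices to [g].
/p/ is a voiceless stop between vowels /e/ and /e/, so it voices to [b].
/t/ is a voiceless stop between vowels /e/ and /i/, so it voices to [d].
The other instance of /k/ does not occur in the required environment and remains unchanged.
Surface form: [kegjiigaebedioxo].

kegjiigaebedioxo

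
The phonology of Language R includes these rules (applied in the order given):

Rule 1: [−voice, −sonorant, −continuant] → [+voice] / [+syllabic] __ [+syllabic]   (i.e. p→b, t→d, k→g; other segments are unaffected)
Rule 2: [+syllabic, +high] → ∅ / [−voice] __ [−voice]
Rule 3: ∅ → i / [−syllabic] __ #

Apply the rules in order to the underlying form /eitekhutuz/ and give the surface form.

eidekhuduzi

Rule 1 (intervocalic voicing): /t/ is a voiceless stop between vowels /i/ and /e/, so it voices to [d]. /t/ is a voiceless stop between vowels /u/ and /u/, so it voices to [d]. /eitekhutuz/ → eidekhuduz.
Rule 2 (high vowel syncope): no segment meets the environment; /eidekhuduz/ is unchanged.
Rule 3 (final i-epenthesis): the form ends in the consonant /z/, so [i] is inserted word-finally. /eidekhuduz/ → eidekhuduzi.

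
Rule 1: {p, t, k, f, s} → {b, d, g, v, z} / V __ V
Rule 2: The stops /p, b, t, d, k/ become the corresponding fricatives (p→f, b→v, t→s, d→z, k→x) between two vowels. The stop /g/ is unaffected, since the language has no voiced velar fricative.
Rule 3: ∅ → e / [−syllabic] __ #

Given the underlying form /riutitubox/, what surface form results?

Rule 1 (intervocalic voicing): /t/ is a voiceless obstruent between vowels /u/ and /i/, so it voices to [d]. /t/ is a voiceless obstruent between vowels /i/ and /u/, so it voices to [d]. /riutitubox/ → riudidubox.
Rule 2 (intervocalic spirantization): /d/ is a stop between vowels /u/ and /i/, so it spirantizes to the fricative [z]. /d/ is a stop between vowels /i/ and /u/, so it spirantizes to the fricative [z]. /b/ is a stop between vowels /u/ and /o/, so it spirantizes to the fricative [v]. /riudidubox/ → riuzizuvox.
Rule 3 (final e-epenthesis): the form ends in the consonant /x/, so [e] is inserted word-finally. /riuzizuvox/ → riuzizuvoxe.

riuzizuvoxe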